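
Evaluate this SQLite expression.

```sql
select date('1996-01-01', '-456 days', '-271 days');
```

Applying '-456 days' to 1996-01-01: counting 456 days back gives 1994-10-02.
Applying '-271 days' to 1994-10-02: counting 271 days back gives 1994-01-04.

1994-01-04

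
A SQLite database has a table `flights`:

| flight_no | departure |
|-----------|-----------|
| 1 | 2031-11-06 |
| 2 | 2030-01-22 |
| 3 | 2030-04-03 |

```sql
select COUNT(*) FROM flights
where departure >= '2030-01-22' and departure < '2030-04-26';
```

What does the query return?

Rows in [2030-01-22, 2030-04-26): 2030-01-22, 2030-04-03 → 2 rows.

2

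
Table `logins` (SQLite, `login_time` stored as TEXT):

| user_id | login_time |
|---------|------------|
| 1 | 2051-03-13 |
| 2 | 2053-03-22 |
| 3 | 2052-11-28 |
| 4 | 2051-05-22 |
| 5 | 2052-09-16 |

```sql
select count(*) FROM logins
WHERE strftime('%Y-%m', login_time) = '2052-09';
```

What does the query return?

Rows with year-month 2052-09: 2052-09-16 → 1.

1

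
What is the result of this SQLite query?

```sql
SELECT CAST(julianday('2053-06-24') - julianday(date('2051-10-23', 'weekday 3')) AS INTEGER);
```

608

`weekday 3` advances to the next Wednesday; 2051-10-23 is a Monday, so it moves forward to 2051-10-25.
6 days remain in October 2051 after the 25th (31 − 25).
Full months from November 2051 through May 2053 contribute their day counts.
Then 24 days into June 2053.
Total: 6 + 30 + 31 + 31 + 29 + 31 + 30 + 31 + 30 + 31 + 31 + 30 + 31 + 30 + 31 + 31 + 28 + 31 + 30 + 31 + 24 = 608.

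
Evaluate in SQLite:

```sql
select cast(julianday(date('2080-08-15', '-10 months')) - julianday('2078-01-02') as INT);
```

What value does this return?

Adding -10 months to 2080-08-15 gives 2079-10-15.
29 days remain in January 2078 after the 2nd (31 − 2).
Full months from February 2078 through September 2079 contribute their day counts.
Then 15 days into October 2079.
Total: 29 + 28 + 31 + 30 + 31 + 30 + 31 + 31 + 30 + 31 + 30 + 31 + 31 + 28 + 31 + 30 + 31 + 30 + 31 + 31 + 30 + 15 = 651.

651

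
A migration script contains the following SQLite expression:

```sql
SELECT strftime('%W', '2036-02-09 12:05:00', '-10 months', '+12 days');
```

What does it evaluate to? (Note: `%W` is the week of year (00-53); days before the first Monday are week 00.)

16

First apply '-10 months', '+12 days': 2036-02-09 12:05:00 → 2035-04-21 12:05:00.
2035-04-21 is a Saturday. SQLite's %W counts Mondays since the year started; the result is 16.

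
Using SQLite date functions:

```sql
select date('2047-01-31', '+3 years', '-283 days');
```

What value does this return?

Adding +3 years to 2047-01-31 gives 2050-01-31.
Applying '-283 days' to 2050-01-31: counting 283 days back gives 2049-04-23.

2049-04-23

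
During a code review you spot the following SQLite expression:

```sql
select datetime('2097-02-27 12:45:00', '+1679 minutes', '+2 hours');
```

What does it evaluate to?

2097-02-28 18:44:00

1679 minutes = 27h 59m; +1679 minutes from 2097-02-27 12:45:00 is 2097-02-28 16:44:00 (crosses midnight).
+2 hours from 2097-02-28 16:44:00 is 2097-02-28 18:44:00.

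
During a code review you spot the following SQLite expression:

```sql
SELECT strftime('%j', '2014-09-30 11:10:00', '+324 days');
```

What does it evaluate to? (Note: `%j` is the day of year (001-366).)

First apply '+324 days': 2014-09-30 11:10:00 → 2015-08-20 11:10:00.
Day-of-year for 2015-08-20: days since 2015-01-01 inclusive = 232, zero-padded to 232.

232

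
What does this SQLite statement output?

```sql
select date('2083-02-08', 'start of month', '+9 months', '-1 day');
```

`start of month` rewinds 2083-02-08 to 2083-02-01.
Adding +9 months to 2083-02-01 gives 2083-11-01.
Going back 1 day from 2083-11-01 reaches 2083-10-31 (last day of October, 31 days).

2083-10-31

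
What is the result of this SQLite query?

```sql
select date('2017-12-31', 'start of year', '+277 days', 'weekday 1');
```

`start of year` rewinds 2017-12-31 to 2017-01-01.
Applying '+277 days' to 2017-01-01: counting 277 days forward gives 2017-10-05.
`weekday 1` advances to the next Monday; 2017-10-05 is a Thursday, so it moves forward to 2017-10-09.

2017-10-09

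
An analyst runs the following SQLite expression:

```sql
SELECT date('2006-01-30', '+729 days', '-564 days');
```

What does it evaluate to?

2006-07-14

Applying '+729 days' to 2006-01-30: counting 729 days forward gives 2008-01-29.
Applying '-564 days' to 2008-01-29: counting 564 days back gives 2006-07-14.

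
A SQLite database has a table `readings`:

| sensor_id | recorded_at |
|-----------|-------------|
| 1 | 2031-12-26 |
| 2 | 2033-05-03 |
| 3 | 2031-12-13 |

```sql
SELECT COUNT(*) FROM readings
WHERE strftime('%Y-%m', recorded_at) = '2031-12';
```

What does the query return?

Rows with year-month 2031-12: 2031-12-26, 2031-12-13 → 2.

2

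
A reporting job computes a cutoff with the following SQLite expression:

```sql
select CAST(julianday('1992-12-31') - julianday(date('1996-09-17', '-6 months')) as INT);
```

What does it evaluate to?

-1172

Adding -6 months to 1996-09-17 gives 1996-03-17.
0 days remain in December 1992 after the 31st (31 − 31).
Full months from January 1993 through February 1996 contribute their day counts.
Then 17 days into March 1996.
Total: 0 + 31 + 28 + 31 + 30 + 31 + 30 + 31 + 31 + 30 + 31 + 30 + 31 + 31 + 28 + 31 + 30 + 31 + 30 + 31 + 31 + 30 + 31 + 30 + 31 + 31 + 28 + 31 + 30 + 31 + 30 + 31 + 31 + 30 + 31 + 30 + 31 + 31 + 29 + 17 = 1172.
The subtraction is earlier − later, so the result is −1172 → -1172.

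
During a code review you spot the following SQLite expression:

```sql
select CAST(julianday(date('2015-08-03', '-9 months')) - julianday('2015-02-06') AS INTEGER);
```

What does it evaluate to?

-95

Adding -9 months to 2015-08-03 gives 2014-11-03.
27 days remain in November 2014 after the 3rd (30 − 3).
December 2014: 31 days.
January 2015: 31 days.
Then 6 days into February 2015.
Total: 27 + 31 + 31 + 6 = 95.
The subtraction is earlier − later, so the result is −95 → -95.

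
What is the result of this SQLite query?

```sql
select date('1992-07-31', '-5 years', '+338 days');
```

Adding -5 years to 1992-07-31 gives 1987-07-31.
Applying '+338 days' to 1987-07-31: counting 338 days forward gives 1988-07-03.

1988-07-03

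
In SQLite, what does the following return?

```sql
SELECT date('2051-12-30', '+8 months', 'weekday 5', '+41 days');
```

2052-10-10

Adding +8 months to 2051-12-30 gives 2052-08-30.
`weekday 5` advances to the next Friday; 2052-08-30 is already a Friday, so it stays at 2052-08-30.
Applying '+41 days' to 2052-08-30: counting 41 days forward gives 2052-10-10.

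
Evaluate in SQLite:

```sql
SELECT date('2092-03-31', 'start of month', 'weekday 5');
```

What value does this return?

`start of month` rewinds 2092-03-31 to 2092-03-01.
`weekday 5` advances to the next Friday; 2092-03-01 is a Saturday, so it moves forward to 2092-03-07.

2092-03-07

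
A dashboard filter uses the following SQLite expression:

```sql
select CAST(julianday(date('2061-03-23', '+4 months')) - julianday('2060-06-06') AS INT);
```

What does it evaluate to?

Adding +4 months to 2061-03-23 gives 2061-07-23.
24 days remain in June 2060 after the 6th (30 − 6).
Full months from July 2060 through June 2061 contribute their day counts.
Then 23 days into July 2061.
Total: 24 + 31 + 31 + 30 + 31 + 30 + 31 + 31 + 28 + 31 + 30 + 31 + 30 + 23 = 412.

412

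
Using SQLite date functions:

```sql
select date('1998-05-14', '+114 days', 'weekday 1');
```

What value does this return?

Applying '+114 days' to 1998-05-14: counting 114 days forward gives 1998-09-05.
`weekday 1` advances to the next Monday; 1998-09-05 is a Saturday, so it moves forward to 1998-09-07.

1998-09-07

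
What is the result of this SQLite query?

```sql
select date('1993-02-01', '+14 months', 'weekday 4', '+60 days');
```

1994-06-06

Adding +14 months to 1993-02-01 gives 1994-04-01.
`weekday 4` advances to the next Thursday; 1994-04-01 is a Friday, so it moves forward to 1994-04-07.
Applying '+60 days' to 1994-04-07: counting 60 days forward gives 1994-06-06.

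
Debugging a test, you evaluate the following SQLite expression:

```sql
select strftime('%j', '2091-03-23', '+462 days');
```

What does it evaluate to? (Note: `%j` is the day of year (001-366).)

First apply '+462 days': 2091-03-23 → 2092-06-27.
Day-of-year for 2092-06-27: days since 2092-01-01 inclusive = 179, zero-padded to 179.

179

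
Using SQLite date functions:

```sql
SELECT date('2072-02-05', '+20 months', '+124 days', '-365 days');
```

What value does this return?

Adding +20 months to 2072-02-05 gives 2073-10-05.
Applying '+124 days' to 2073-10-05: counting 124 days forward gives 2074-02-06.
Applying '-365 days' to 2074-02-06: counting 365 days back gives 2073-02-06.

2073-02-06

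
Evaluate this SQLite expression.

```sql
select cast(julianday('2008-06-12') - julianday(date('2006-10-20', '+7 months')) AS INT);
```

Adding +7 months to 2006-10-20 gives 2007-05-20.
11 days remain in May 2007 after the 20th (31 − 20).
Full months from June 2007 through May 2008 contribute their day counts.
Then 12 days into June 2008.
Total: 11 + 30 + 31 + 31 + 30 + 31 + 30 + 31 + 31 + 29 + 31 + 30 + 31 + 12 = 389.

389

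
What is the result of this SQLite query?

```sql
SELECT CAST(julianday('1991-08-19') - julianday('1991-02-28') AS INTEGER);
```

0 days remain in February 1991 after the 28th (28 − 28).
March 1991: 31 days.
April 1991: 30 days.
May 1991: 31 days.
June 1991: 30 days.
July 1991: 31 days.
Then 19 days into August 1991.
Total: 0 + 31 + 30 + 31 + 30 + 31 + 19 = 172.

172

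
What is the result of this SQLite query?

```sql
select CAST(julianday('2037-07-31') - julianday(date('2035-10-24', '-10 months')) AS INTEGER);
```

Adding -10 months to 2035-10-24 gives 2034-12-24.
7 days remain in December 2034 after the 24th (31 − 24).
Full months from January 2035 through June 2037 contribute their day counts.
Then 31 days into July 2037.
Total: 7 + 31 + 28 + 31 + 30 + 31 + 30 + 31 + 31 + 30 + 31 + 30 + 31 + 31 + 29 + 31 + 30 + 31 + 30 + 31 + 31 + 30 + 31 + 30 + 31 + 31 + 28 + 31 + 30 + 31 + 30 + 31 = 950.

950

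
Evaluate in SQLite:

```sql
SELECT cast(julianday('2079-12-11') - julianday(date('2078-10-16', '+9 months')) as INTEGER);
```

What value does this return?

Adding +9 months to 2078-10-16 gives 2079-07-16.
15 days remain in July 2079 after the 16th (31 − 16).
August 2079: 31 days.
September 2079: 30 days.
October 2079: 31 days.
November 2079: 30 days.
Then 11 days into December 2079.
Total: 15 + 31 + 30 + 31 + 30 + 11 = 148.

148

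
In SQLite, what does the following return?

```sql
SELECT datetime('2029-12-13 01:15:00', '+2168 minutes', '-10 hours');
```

2168 minutes = 36h 8m; +2168 minutes from 2029-12-13 01:15:00 is 2029-12-14 13:23:00 (crosses midnight).
-10 hours from 2029-12-14 13:23:00 is 2029-12-14 03:23:00.

2029-12-14 03:23:00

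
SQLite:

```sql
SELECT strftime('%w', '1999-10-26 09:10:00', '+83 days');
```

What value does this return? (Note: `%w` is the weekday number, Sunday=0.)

1

First apply '+83 days': 1999-10-26 09:10:00 → 2000-01-17 09:10:00.
2000-01-17 is a Monday; with Sunday=0 that is 1.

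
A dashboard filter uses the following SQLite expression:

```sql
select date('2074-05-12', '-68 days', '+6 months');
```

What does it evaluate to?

2074-09-05

Applying '-68 days' to 2074-05-12: counting 68 days back gives 2074-03-05.
Adding +6 months to 2074-03-05 gives 2074-09-05.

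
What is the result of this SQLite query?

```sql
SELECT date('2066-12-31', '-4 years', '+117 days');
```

2063-04-27

Adding -4 years to 2066-12-31 gives 2062-12-31.
Applying '+117 days' to 2062-12-31: counting 117 days forward gives 2063-04-27.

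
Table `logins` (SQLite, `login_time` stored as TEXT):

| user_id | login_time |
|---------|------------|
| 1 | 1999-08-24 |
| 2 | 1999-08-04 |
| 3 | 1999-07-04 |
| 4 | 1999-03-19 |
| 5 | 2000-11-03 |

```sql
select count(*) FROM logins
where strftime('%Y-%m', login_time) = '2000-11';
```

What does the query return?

1

Rows with year-month 2000-11: 2000-11-03 → 1.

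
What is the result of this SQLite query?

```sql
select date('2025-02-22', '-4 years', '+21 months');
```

Adding -4 years to 2025-02-22 gives 2021-02-22.
Adding +21 months to 2021-02-22 gives 2022-11-22.

2022-11-22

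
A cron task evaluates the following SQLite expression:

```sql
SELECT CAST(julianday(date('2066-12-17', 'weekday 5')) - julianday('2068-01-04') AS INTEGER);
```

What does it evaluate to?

`weekday 5` advances to the next Friday; 2066-12-17 is already a Friday, so it stays at 2066-12-17.
14 days remain in December 2066 after the 17th (31 − 17).
Full months from January 2067 through December 2067 contribute their day counts.
Then 4 days into January 2068.
Total: 14 + 31 + 28 + 31 + 30 + 31 + 30 + 31 + 31 + 30 + 31 + 30 + 31 + 4 = 383.
The subtraction is earlier − later, so the result is −383 → -383.

-383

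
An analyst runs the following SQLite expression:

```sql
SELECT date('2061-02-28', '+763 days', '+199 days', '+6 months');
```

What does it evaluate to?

Applying '+763 days' to 2061-02-28: counting 763 days forward gives 2063-04-02.
Applying '+199 days' to 2063-04-02: counting 199 days forward gives 2063-10-18.
Adding +6 months to 2063-10-18 gives 2064-04-18.

2064-04-18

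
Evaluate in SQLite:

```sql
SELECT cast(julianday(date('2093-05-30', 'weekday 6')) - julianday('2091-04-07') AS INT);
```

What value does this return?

`weekday 6` advances to the next Saturday; 2093-05-30 is already a Saturday, so it stays at 2093-05-30.
23 days remain in April 2091 after the 7th (30 − 7).
Full months from May 2091 through April 2093 contribute their day counts.
Then 30 days into May 2093.
Total: 23 + 31 + 30 + 31 + 31 + 30 + 31 + 30 + 31 + 31 + 29 + 31 + 30 + 31 + 30 + 31 + 31 + 30 + 31 + 30 + 31 + 31 + 28 + 31 + 30 + 30 = 784.

784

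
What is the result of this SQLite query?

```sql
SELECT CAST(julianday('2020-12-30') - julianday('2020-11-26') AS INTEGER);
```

4 days remain in November 2020 after the 26th (30 − 26).
Then 30 days into December 2020.
Total: 4 + 30 = 34.

34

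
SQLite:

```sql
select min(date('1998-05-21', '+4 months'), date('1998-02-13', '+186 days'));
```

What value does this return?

date('1998-05-21', '+4 months') → 1998-09-21.
date('1998-02-13', '+186 days') → 1998-08-18.
Earlier of the two is 1998-08-18.

1998-08-18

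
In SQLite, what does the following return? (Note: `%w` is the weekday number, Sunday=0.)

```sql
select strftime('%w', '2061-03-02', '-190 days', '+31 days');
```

First apply '-190 days', '+31 days': 2061-03-02 → 2060-09-24.
2060-09-24 is a Friday; with Sunday=0 that is 5.

5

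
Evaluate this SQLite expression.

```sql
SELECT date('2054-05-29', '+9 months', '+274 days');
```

2055-11-30

Adding +9 months to 2054-05-29 targets 2055-02-29. February 2055 has only 28 days, so SQLite normalizes the 1-day overflow forward to 2055-03-01.
Applying '+274 days' to 2055-03-01: counting 274 days forward gives 2055-11-30.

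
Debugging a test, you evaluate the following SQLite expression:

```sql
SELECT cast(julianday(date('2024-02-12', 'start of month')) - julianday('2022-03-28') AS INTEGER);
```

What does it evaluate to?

`start of month` rewinds 2024-02-12 to 2024-02-01.
3 days remain in March 2022 after the 28th (31 − 28).
Full months from April 2022 through January 2024 contribute their day counts.
Then 1 day into February 2024.
Total: 3 + 30 + 31 + 30 + 31 + 31 + 30 + 31 + 30 + 31 + 31 + 28 + 31 + 30 + 31 + 30 + 31 + 31 + 30 + 31 + 30 + 31 + 31 + 1 = 675.

675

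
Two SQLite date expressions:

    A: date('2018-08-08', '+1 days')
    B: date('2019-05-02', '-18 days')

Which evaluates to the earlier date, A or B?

A

A = 2018-08-09.
B = 2019-04-14.
A is earlier.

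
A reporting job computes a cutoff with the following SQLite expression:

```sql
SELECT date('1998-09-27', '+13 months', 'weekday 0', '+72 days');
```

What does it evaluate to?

Adding +13 months to 1998-09-27 gives 1999-10-27.
`weekday 0` advances to the next Sunday; 1999-10-27 is a Wednesday, so it moves forward to 1999-10-31.
Applying '+72 days' to 1999-10-31: counting 72 days forward gives 2000-01-11.

2000-01-11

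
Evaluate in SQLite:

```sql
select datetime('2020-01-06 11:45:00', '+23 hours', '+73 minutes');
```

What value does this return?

2020-01-07 11:58:00

+23 hours from 2020-01-06 11:45:00 is 2020-01-07 10:45:00 (crosses midnight).
73 minutes = 1h 13m; +73 minutes from 2020-01-07 10:45:00 is 2020-01-07 11:58:00.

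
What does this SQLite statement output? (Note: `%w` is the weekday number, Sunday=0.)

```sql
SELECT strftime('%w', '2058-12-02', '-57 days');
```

First apply '-57 days': 2058-12-02 → 2058-10-06.
2058-10-06 is a Sunday; with Sunday=0 that is 0.

0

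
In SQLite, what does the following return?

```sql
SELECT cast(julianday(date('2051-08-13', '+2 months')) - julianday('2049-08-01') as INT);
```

Adding +2 months to 2051-08-13 gives 2051-10-13.
30 days remain in August 2049 after the 1st (31 − 1).
Full months from September 2049 through September 2051 contribute their day counts.
Then 13 days into October 2051.
Total: 30 + 30 + 31 + 30 + 31 + 31 + 28 + 31 + 30 + 31 + 30 + 31 + 31 + 30 + 31 + 30 + 31 + 31 + 28 + 31 + 30 + 31 + 30 + 31 + 31 + 30 + 13 = 803.

803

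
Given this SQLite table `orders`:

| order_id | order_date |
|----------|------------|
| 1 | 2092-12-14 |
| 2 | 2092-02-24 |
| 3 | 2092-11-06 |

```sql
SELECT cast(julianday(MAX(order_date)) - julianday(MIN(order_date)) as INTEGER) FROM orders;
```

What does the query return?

MIN = 2092-02-24, MAX = 2092-12-14.
5 days remain in February 2092 after the 24th (29 − 24).
Full months from March 2092 through November 2092 contribute their day counts.
Then 14 days into December 2092.
Total: 5 + 31 + 30 + 31 + 30 + 31 + 31 + 30 + 31 + 30 + 14 = 294.

294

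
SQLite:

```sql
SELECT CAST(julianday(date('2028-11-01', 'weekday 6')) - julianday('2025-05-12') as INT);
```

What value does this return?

1272

`weekday 6` advances to the next Saturday; 2028-11-01 is a Wednesday, so it moves forward to 2028-11-04.
19 days remain in May 2025 after the 12th (31 − 12).
Full months from June 2025 through October 2028 contribute their day counts.
Then 4 days into November 2028.
Total: 19 + 30 + 31 + 31 + 30 + 31 + 30 + 31 + 31 + 28 + 31 + 30 + 31 + 30 + 31 + 31 + 30 + 31 + 30 + 31 + 31 + 28 + 31 + 30 + 31 + 30 + 31 + 31 + 30 + 31 + 30 + 31 + 31 + 29 + 31 + 30 + 31 + 30 + 31 + 31 + 30 + 31 + 4 = 1272.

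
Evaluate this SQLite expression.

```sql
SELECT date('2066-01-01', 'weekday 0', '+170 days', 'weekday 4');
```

`weekday 0` advances to the next Sunday; 2066-01-01 is a Friday, so it moves forward to 2066-01-03.
Applying '+170 days' to 2066-01-03: counting 170 days forward gives 2066-06-22.
`weekday 4` advances to the next Thursday; 2066-06-22 is a Tuesday, so it moves forward to 2066-06-24.

2066-06-24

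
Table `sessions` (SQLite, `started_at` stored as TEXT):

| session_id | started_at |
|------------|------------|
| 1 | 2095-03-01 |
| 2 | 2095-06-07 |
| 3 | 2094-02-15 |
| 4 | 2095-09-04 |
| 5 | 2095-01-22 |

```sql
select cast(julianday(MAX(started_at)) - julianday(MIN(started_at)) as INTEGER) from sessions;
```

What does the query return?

566

MIN = 2094-02-15, MAX = 2095-09-04.
13 days remain in February 2094 after the 15th (28 − 15).
Full months from March 2094 through August 2095 contribute their day counts.
Then 4 days into September 2095.
Total: 13 + 31 + 30 + 31 + 30 + 31 + 31 + 30 + 31 + 30 + 31 + 31 + 28 + 31 + 30 + 31 + 30 + 31 + 31 + 4 = 566.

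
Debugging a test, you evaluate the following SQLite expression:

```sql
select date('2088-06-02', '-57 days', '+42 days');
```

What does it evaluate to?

2088-05-18

Applying '-57 days' to 2088-06-02: counting 57 days back gives 2088-04-06.
Applying '+42 days' to 2088-04-06: counting 42 days forward gives 2088-05-18.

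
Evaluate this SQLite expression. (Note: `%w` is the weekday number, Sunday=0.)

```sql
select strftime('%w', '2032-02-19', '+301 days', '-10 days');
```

First apply '+301 days', '-10 days': 2032-02-19 → 2032-12-06.
2032-12-06 is a Monday; with Sunday=0 that is 1.

1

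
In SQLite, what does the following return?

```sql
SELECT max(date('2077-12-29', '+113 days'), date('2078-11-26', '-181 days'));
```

date('2077-12-29', '+113 days') → 2078-04-21.
date('2078-11-26', '-181 days') → 2078-05-29.
Later of the two is 2078-05-29.

2078-05-29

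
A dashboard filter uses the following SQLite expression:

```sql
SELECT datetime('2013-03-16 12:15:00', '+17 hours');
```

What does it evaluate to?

+17 hours from 2013-03-16 12:15:00 is 2013-03-17 05:15:00 (crosses midnight).

2013-03-17 05:15:00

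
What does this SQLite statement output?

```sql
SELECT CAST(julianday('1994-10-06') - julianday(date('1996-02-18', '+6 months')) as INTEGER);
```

Adding +6 months to 1996-02-18 gives 1996-08-18.
25 days remain in October 1994 after the 6th (31 − 6).
Full months from November 1994 through July 1996 contribute their day counts.
Then 18 days into August 1996.
Total: 25 + 30 + 31 + 31 + 28 + 31 + 30 + 31 + 30 + 31 + 31 + 30 + 31 + 30 + 31 + 31 + 29 + 31 + 30 + 31 + 30 + 31 + 18 = 682.
The subtraction is earlier − later, so the result is −682 → -682.

-682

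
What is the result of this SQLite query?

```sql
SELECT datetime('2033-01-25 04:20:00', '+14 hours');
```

+14 hours from 2033-01-25 04:20:00 is 2033-01-25 18:20:00.

2033-01-25 18:20:00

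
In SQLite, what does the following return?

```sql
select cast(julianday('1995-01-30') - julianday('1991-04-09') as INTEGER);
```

21 days remain in April 1991 after the 9th (30 − 9).
Full months from May 1991 through December 1994 contribute their day counts.
Then 30 days into January 1995.
Total: 21 + 31 + 30 + 31 + 31 + 30 + 31 + 30 + 31 + 31 + 29 + 31 + 30 + 31 + 30 + 31 + 31 + 30 + 31 + 30 + 31 + 31 + 28 + 31 + 30 + 31 + 30 + 31 + 31 + 30 + 31 + 30 + 31 + 31 + 28 + 31 + 30 + 31 + 30 + 31 + 31 + 30 + 31 + 30 + 31 + 30 = 1392.

1392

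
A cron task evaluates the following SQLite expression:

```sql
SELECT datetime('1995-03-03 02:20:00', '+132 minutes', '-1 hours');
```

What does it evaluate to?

132 minutes = 2h 12m; +132 minutes from 1995-03-03 02:20:00 is 1995-03-03 04:32:00.
-1 hours from 1995-03-03 04:32:00 is 1995-03-03 03:32:00.

1995-03-03 03:32:00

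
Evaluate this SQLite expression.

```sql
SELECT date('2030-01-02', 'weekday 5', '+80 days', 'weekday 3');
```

`weekday 5` advances to the next Friday; 2030-01-02 is a Wednesday, so it moves forward to 2030-01-04.
Applying '+80 days' to 2030-01-04: counting 80 days forward gives 2030-03-25.
`weekday 3` advances to the next Wednesday; 2030-03-25 is a Monday, so it moves forward to 2030-03-27.

2030-03-27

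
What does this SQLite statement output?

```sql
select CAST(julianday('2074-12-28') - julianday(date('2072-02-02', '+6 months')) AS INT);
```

878

Adding +6 months to 2072-02-02 gives 2072-08-02.
29 days remain in August 2072 after the 2nd (31 − 2).
Full months from September 2072 through November 2074 contribute their day counts.
Then 28 days into December 2074.
Total: 29 + 30 + 31 + 30 + 31 + 31 + 28 + 31 + 30 + 31 + 30 + 31 + 31 + 30 + 31 + 30 + 31 + 31 + 28 + 31 + 30 + 31 + 30 + 31 + 31 + 30 + 31 + 30 + 28 = 878.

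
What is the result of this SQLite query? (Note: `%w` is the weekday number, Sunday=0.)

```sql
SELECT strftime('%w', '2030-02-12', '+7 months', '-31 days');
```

1

First apply '+7 months', '-31 days': 2030-02-12 → 2030-08-12.
2030-08-12 is a Monday; with Sunday=0 that is 1.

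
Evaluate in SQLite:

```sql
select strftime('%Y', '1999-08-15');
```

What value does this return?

1999

`%Y` extracts the 4-digit year: 1999.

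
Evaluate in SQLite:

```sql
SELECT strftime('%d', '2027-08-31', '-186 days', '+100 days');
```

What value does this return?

First apply '-186 days', '+100 days': 2027-08-31 → 2027-06-06.
`%d` extracts the 2-digit day of month: 06.

06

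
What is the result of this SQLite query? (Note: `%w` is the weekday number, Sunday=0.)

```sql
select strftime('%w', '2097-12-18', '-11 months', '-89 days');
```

First apply '-11 months', '-89 days': 2097-12-18 → 2096-10-21.
2096-10-21 is a Sunday; with Sunday=0 that is 0.

0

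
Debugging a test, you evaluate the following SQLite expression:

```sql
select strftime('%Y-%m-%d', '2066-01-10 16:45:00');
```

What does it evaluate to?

`%Y-%m-%d` extracts the ISO date: 2066-01-10.

2066-01-10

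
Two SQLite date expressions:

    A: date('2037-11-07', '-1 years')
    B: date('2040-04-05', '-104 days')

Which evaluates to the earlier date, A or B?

A

A = 2036-11-07.
B = 2039-12-23.
A is earlier.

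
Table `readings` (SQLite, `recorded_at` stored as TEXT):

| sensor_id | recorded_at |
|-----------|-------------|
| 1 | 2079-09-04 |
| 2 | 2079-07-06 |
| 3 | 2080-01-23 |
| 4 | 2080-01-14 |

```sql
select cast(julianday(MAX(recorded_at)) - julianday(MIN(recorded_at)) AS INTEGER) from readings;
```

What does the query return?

201

MIN = 2079-07-06, MAX = 2080-01-23.
25 days remain in July 2079 after the 6th (31 − 6).
August 2079: 31 days.
September 2079: 30 days.
October 2079: 31 days.
November 2079: 30 days.
December 2079: 31 days.
Then 23 days into January 2080.
Total: 25 + 31 + 30 + 31 + 30 + 31 + 23 = 201.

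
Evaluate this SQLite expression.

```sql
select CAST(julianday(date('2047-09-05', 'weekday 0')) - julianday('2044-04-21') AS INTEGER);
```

`weekday 0` advances to the next Sunday; 2047-09-05 is a Thursday, so it moves forward to 2047-09-08.
9 days remain in April 2044 after the 21st (30 − 21).
Full months from May 2044 through August 2047 contribute their day counts.
Then 8 days into September 2047.
Total: 9 + 31 + 30 + 31 + 31 + 30 + 31 + 30 + 31 + 31 + 28 + 31 + 30 + 31 + 30 + 31 + 31 + 30 + 31 + 30 + 31 + 31 + 28 + 31 + 30 + 31 + 30 + 31 + 31 + 30 + 31 + 30 + 31 + 31 + 28 + 31 + 30 + 31 + 30 + 31 + 31 + 8 = 1235.

1235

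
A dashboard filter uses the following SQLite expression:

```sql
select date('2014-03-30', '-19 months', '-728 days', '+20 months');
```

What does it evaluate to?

Adding -19 months to 2014-03-30 gives 2012-08-30.
Applying '-728 days' to 2012-08-30: counting 728 days back gives 2010-09-02.
Adding +20 months to 2010-09-02 gives 2012-05-02.

2012-05-02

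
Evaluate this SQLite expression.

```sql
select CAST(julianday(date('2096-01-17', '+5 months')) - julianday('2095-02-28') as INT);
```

Adding +5 months to 2096-01-17 gives 2096-06-17.
0 days remain in February 2095 after the 28th (28 − 28).
Full months from March 2095 through May 2096 contribute their day counts.
Then 17 days into June 2096.
Total: 0 + 31 + 30 + 31 + 30 + 31 + 31 + 30 + 31 + 30 + 31 + 31 + 29 + 31 + 30 + 31 + 17 = 475.

475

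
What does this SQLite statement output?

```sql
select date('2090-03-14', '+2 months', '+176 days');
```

Adding +2 months to 2090-03-14 gives 2090-05-14.
Applying '+176 days' to 2090-05-14: counting 176 days forward gives 2090-11-06.

2090-11-06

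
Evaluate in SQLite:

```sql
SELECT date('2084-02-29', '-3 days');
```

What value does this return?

2084-02-26

Going back 3 days within February lands on 2084-02-26.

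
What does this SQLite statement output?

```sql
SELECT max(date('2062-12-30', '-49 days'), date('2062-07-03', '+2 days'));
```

2062-11-11

date('2062-12-30', '-49 days') → 2062-11-11.
date('2062-07-03', '+2 days') → 2062-07-05.
Later of the two is 2062-11-11.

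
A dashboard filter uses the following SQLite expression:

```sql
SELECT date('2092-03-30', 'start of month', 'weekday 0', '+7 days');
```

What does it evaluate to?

2092-03-09

`start of month` rewinds 2092-03-30 to 2092-03-01.
`weekday 0` advances to the next Sunday; 2092-03-01 is a Saturday, so it moves forward to 2092-03-02.
Advancing 7 more days within March lands on 2092-03-09.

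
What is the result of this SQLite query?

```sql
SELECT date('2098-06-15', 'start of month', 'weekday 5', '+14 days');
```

`start of month` rewinds 2098-06-15 to 2098-06-01.
`weekday 5` advances to the next Friday; 2098-06-01 is a Sunday, so it moves forward to 2098-06-06.
Advancing 14 more days within June lands on 2098-06-20.

2098-06-20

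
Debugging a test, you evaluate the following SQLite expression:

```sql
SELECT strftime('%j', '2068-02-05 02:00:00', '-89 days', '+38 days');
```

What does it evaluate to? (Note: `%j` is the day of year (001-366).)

350

First apply '-89 days', '+38 days': 2068-02-05 02:00:00 → 2067-12-16 02:00:00.
Day-of-year for 2067-12-16: days since 2067-01-01 inclusive = 350, zero-padded to 350.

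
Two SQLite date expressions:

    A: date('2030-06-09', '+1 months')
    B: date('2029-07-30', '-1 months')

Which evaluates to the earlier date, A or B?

A = 2030-07-09.
B = 2029-06-30.
B is earlier.

B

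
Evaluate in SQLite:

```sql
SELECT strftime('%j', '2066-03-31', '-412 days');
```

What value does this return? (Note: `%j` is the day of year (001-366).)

043

First apply '-412 days': 2066-03-31 → 2065-02-12.
Day-of-year for 2065-02-12: days since 2065-01-01 inclusive = 43, zero-padded to 043.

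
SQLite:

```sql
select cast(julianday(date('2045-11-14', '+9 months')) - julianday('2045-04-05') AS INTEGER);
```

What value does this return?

Adding +9 months to 2045-11-14 gives 2046-08-14.
25 days remain in April 2045 after the 5th (30 − 5).
Full months from May 2045 through July 2046 contribute their day counts.
Then 14 days into August 2046.
Total: 25 + 31 + 30 + 31 + 31 + 30 + 31 + 30 + 31 + 31 + 28 + 31 + 30 + 31 + 30 + 31 + 14 = 496.

496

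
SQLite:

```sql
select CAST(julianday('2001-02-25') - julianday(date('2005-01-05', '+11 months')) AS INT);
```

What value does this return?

-1744

Adding +11 months to 2005-01-05 gives 2005-12-05.
3 days remain in February 2001 after the 25th (28 − 25).
Full months from March 2001 through November 2005 contribute their day counts.
Then 5 days into December 2005.
Total: 3 + 31 + 30 + 31 + 30 + 31 + 31 + 30 + 31 + 30 + 31 + 31 + 28 + 31 + 30 + 31 + 30 + 31 + 31 + 30 + 31 + 30 + 31 + 31 + 28 + 31 + 30 + 31 + 30 + 31 + 31 + 30 + 31 + 30 + 31 + 31 + 29 + 31 + 30 + 31 + 30 + 31 + 31 + 30 + 31 + 30 + 31 + 31 + 28 + 31 + 30 + 31 + 30 + 31 + 31 + 30 + 31 + 30 + 5 = 1744.
The subtraction is earlier − later, so the result is −1744 → -1744.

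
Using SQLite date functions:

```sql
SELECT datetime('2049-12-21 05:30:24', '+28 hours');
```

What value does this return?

+28 hours from 2049-12-21 05:30:24 is 2049-12-22 09:30:24 (crosses midnight).

2049-12-22 09:30:24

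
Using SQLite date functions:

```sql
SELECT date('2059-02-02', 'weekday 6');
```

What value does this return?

`weekday 6` advances to the next Saturday; 2059-02-02 is a Sunday, so it moves forward to 2059-02-08.

2059-02-08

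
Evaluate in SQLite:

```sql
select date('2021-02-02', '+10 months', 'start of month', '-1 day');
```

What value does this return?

2021-11-30

Adding +10 months to 2021-02-02 gives 2021-12-02.
`start of month` rewinds 2021-12-02 to 2021-12-01.
Going back 1 day from 2021-12-01 reaches 2021-11-30 (last day of November, 30 days).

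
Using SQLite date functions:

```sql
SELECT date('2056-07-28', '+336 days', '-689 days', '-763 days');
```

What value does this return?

Applying '+336 days' to 2056-07-28: counting 336 days forward gives 2057-06-29.
Applying '-689 days' to 2057-06-29: counting 689 days back gives 2055-08-10.
Applying '-763 days' to 2055-08-10: counting 763 days back gives 2053-07-08.

2053-07-08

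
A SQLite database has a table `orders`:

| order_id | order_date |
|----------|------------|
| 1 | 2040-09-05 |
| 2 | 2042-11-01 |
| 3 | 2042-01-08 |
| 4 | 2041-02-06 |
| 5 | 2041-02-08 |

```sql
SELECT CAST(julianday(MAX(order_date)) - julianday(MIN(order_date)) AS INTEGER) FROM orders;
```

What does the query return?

787

MIN = 2040-09-05, MAX = 2042-11-01.
25 days remain in September 2040 after the 5th (30 − 5).
Full months from October 2040 through October 2042 contribute their day counts.
Then 1 day into November 2042.
Total: 25 + 31 + 30 + 31 + 31 + 28 + 31 + 30 + 31 + 30 + 31 + 31 + 30 + 31 + 30 + 31 + 31 + 28 + 31 + 30 + 31 + 30 + 31 + 31 + 30 + 31 + 1 = 787.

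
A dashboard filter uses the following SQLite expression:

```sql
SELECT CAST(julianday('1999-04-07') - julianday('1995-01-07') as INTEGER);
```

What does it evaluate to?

24 days remain in January 1995 after the 7th (31 − 7).
Full months from February 1995 through March 1999 contribute their day counts.
Then 7 days into April 1999.
Total: 24 + 28 + 31 + 30 + 31 + 30 + 31 + 31 + 30 + 31 + 30 + 31 + 31 + 29 + 31 + 30 + 31 + 30 + 31 + 31 + 30 + 31 + 30 + 31 + 31 + 28 + 31 + 30 + 31 + 30 + 31 + 31 + 30 + 31 + 30 + 31 + 31 + 28 + 31 + 30 + 31 + 30 + 31 + 31 + 30 + 31 + 30 + 31 + 31 + 28 + 31 + 7 = 1551.

1551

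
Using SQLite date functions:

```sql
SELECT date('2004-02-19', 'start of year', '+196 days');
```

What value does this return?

2004-07-15

`start of year` rewinds 2004-02-19 to 2004-01-01.
Applying '+196 days' to 2004-01-01: counting 196 days forward gives 2004-07-15.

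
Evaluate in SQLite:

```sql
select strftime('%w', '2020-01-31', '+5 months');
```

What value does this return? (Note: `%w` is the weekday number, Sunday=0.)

3

First apply '+5 months': 2020-01-31 → 2020-07-01.
2020-07-01 is a Wednesday; with Sunday=0 that is 3.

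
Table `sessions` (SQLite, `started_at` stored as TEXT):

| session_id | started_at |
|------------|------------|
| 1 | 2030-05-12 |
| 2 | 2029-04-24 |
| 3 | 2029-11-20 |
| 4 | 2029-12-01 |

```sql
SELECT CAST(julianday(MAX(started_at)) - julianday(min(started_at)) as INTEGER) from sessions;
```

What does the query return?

383

MIN = 2029-04-24, MAX = 2030-05-12.
6 days remain in April 2029 after the 24th (30 − 24).
Full months from May 2029 through April 2030 contribute their day counts.
Then 12 days into May 2030.
Total: 6 + 31 + 30 + 31 + 31 + 30 + 31 + 30 + 31 + 31 + 28 + 31 + 30 + 12 = 383.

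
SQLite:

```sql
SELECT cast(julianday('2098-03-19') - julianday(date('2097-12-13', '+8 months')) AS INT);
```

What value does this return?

Adding +8 months to 2097-12-13 gives 2098-08-13.
12 days remain in March 2098 after the 19th (31 − 19).
April 2098: 30 days.
May 2098: 31 days.
June 2098: 30 days.
July 2098: 31 days.
Then 13 days into August 2098.
Total: 12 + 30 + 31 + 30 + 31 + 13 = 147.
The subtraction is earlier − later, so the result is −147 → -147.

-147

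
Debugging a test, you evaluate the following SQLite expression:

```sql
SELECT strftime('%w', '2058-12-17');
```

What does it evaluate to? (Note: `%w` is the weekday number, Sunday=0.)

2

2058-12-17 is a Tuesday; with Sunday=0 that is 2.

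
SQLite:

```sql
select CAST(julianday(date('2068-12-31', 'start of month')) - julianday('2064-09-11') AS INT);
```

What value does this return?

1542

`start of month` rewinds 2068-12-31 to 2068-12-01.
19 days remain in September 2064 after the 11th (30 − 11).
Full months from October 2064 through November 2068 contribute their day counts.
Then 1 day into December 2068.
Total: 19 + 31 + 30 + 31 + 31 + 28 + 31 + 30 + 31 + 30 + 31 + 31 + 30 + 31 + 30 + 31 + 31 + 28 + 31 + 30 + 31 + 30 + 31 + 31 + 30 + 31 + 30 + 31 + 31 + 28 + 31 + 30 + 31 + 30 + 31 + 31 + 30 + 31 + 30 + 31 + 31 + 29 + 31 + 30 + 31 + 30 + 31 + 31 + 30 + 31 + 30 + 1 = 1542.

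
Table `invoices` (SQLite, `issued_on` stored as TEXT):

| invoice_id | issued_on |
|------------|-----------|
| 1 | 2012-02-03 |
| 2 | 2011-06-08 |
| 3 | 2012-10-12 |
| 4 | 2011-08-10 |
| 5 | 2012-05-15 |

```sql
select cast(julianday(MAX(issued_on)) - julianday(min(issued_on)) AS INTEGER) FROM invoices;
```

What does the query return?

MIN = 2011-06-08, MAX = 2012-10-12.
22 days remain in June 2011 after the 8th (30 − 8).
Full months from July 2011 through September 2012 contribute their day counts.
Then 12 days into October 2012.
Total: 22 + 31 + 31 + 30 + 31 + 30 + 31 + 31 + 29 + 31 + 30 + 31 + 30 + 31 + 31 + 30 + 12 = 492.

492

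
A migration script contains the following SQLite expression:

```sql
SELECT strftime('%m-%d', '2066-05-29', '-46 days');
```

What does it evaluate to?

First apply '-46 days': 2066-05-29 → 2066-04-13.
`%m-%d` extracts the month-day: 04-13.

04-13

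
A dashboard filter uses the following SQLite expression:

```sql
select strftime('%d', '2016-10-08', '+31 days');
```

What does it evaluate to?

First apply '+31 days': 2016-10-08 → 2016-11-08.
`%d` extracts the 2-digit day of month: 08.

08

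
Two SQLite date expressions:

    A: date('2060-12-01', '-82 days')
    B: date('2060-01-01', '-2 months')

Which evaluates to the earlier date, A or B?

B

A = 2060-09-10.
B = 2059-11-01.
B is earlier.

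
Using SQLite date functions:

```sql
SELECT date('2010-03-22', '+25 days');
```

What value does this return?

March 2010 has 31 days; 9 remain after the 22nd, so 10 days reach 2010-04-01.
Advancing 15 more days within April lands on 2010-04-16.

2010-04-16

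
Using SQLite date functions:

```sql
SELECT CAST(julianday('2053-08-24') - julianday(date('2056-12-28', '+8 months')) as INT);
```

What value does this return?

-1465

Adding +8 months to 2056-12-28 gives 2057-08-28.
7 days remain in August 2053 after the 24th (31 − 24).
Full months from September 2053 through July 2057 contribute their day counts.
Then 28 days into August 2057.
Total: 7 + 30 + 31 + 30 + 31 + 31 + 28 + 31 + 30 + 31 + 30 + 31 + 31 + 30 + 31 + 30 + 31 + 31 + 28 + 31 + 30 + 31 + 30 + 31 + 31 + 30 + 31 + 30 + 31 + 31 + 29 + 31 + 30 + 31 + 30 + 31 + 31 + 30 + 31 + 30 + 31 + 31 + 28 + 31 + 30 + 31 + 30 + 31 + 28 = 1465.
The subtraction is earlier − later, so the result is −1465 → -1465.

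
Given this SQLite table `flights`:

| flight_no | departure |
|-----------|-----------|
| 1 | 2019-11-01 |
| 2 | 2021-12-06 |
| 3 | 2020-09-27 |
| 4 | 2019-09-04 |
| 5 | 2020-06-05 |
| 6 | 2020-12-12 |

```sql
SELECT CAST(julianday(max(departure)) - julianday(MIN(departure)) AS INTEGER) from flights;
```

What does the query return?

MIN = 2019-09-04, MAX = 2021-12-06.
26 days remain in September 2019 after the 4th (30 − 4).
Full months from October 2019 through November 2021 contribute their day counts.
Then 6 days into December 2021.
Total: 26 + 31 + 30 + 31 + 31 + 29 + 31 + 30 + 31 + 30 + 31 + 31 + 30 + 31 + 30 + 31 + 31 + 28 + 31 + 30 + 31 + 30 + 31 + 31 + 30 + 31 + 30 + 6 = 824.

824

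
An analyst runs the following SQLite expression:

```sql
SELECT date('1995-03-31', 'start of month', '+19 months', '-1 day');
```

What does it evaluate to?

`start of month` rewinds 1995-03-31 to 1995-03-01.
Adding +19 months to 1995-03-01 gives 1996-10-01.
Going back 1 day from 1996-10-01 reaches 1996-09-30 (last day of September, 30 days).

1996-09-30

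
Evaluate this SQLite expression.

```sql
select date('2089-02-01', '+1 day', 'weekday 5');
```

2089-02-04

Advancing 1 more day within February lands on 2089-02-02.
`weekday 5` advances to the next Friday; 2089-02-02 is a Wednesday, so it moves forward to 2089-02-04.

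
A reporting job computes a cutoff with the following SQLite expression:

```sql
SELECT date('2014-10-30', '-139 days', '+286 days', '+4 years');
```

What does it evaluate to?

2019-03-26

Applying '-139 days' to 2014-10-30: counting 139 days back gives 2014-06-13.
Applying '+286 days' to 2014-06-13: counting 286 days forward gives 2015-03-26.
Adding +4 years to 2015-03-26 gives 2019-03-26.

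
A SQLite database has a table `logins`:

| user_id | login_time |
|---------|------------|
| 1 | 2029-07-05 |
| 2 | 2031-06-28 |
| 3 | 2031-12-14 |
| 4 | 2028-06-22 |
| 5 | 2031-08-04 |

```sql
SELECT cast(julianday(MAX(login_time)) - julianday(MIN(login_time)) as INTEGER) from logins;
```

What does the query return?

1270

MIN = 2028-06-22, MAX = 2031-12-14.
8 days remain in June 2028 after the 22nd (30 − 22).
Full months from July 2028 through November 2031 contribute their day counts.
Then 14 days into December 2031.
Total: 8 + 31 + 31 + 30 + 31 + 30 + 31 + 31 + 28 + 31 + 30 + 31 + 30 + 31 + 31 + 30 + 31 + 30 + 31 + 31 + 28 + 31 + 30 + 31 + 30 + 31 + 31 + 30 + 31 + 30 + 31 + 31 + 28 + 31 + 30 + 31 + 30 + 31 + 31 + 30 + 31 + 30 + 14 = 1270.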